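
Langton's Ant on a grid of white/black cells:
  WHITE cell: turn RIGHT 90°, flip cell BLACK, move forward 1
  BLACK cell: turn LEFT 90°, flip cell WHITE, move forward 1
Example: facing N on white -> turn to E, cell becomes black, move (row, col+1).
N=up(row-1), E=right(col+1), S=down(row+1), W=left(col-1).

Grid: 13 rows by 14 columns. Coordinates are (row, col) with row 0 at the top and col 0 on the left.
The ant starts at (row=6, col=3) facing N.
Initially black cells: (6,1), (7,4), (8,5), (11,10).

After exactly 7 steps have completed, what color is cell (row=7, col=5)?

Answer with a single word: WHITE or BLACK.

Step 1: on WHITE (6,3): turn R to E, flip to black, move to (6,4). |black|=5
Step 2: on WHITE (6,4): turn R to S, flip to black, move to (7,4). |black|=6
Step 3: on BLACK (7,4): turn L to E, flip to white, move to (7,5). |black|=5
Step 4: on WHITE (7,5): turn R to S, flip to black, move to (8,5). |black|=6
Step 5: on BLACK (8,5): turn L to E, flip to white, move to (8,6). |black|=5
Step 6: on WHITE (8,6): turn R to S, flip to black, move to (9,6). |black|=6
Step 7: on WHITE (9,6): turn R to W, flip to black, move to (9,5). |black|=7

Answer: BLACK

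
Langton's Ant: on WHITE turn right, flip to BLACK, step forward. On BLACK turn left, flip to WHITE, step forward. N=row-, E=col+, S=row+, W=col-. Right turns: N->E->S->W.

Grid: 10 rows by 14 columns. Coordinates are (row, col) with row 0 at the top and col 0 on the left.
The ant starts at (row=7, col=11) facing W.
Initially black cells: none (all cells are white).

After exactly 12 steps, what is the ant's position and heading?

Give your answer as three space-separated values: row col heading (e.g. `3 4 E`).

Step 1: on WHITE (7,11): turn R to N, flip to black, move to (6,11). |black|=1
Step 2: on WHITE (6,11): turn R to E, flip to black, move to (6,12). |black|=2
Step 3: on WHITE (6,12): turn R to S, flip to black, move to (7,12). |black|=3
Step 4: on WHITE (7,12): turn R to W, flip to black, move to (7,11). |black|=4
Step 5: on BLACK (7,11): turn L to S, flip to white, move to (8,11). |black|=3
Step 6: on WHITE (8,11): turn R to W, flip to black, move to (8,10). |black|=4
Step 7: on WHITE (8,10): turn R to N, flip to black, move to (7,10). |black|=5
Step 8: on WHITE (7,10): turn R to E, flip to black, move to (7,11). |black|=6
Step 9: on WHITE (7,11): turn R to S, flip to black, move to (8,11). |black|=7
Step 10: on BLACK (8,11): turn L to E, flip to white, move to (8,12). |black|=6
Step 11: on WHITE (8,12): turn R to S, flip to black, move to (9,12). |black|=7
Step 12: on WHITE (9,12): turn R to W, flip to black, move to (9,11). |black|=8

Answer: 9 11 W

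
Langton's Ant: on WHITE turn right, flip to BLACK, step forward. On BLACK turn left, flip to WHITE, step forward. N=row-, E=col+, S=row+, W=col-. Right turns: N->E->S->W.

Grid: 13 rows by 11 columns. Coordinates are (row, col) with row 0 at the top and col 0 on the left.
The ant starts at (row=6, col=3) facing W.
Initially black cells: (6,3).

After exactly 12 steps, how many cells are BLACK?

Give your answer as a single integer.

Answer: 7

Derivation:
Step 1: on BLACK (6,3): turn L to S, flip to white, move to (7,3). |black|=0
Step 2: on WHITE (7,3): turn R to W, flip to black, move to (7,2). |black|=1
Step 3: on WHITE (7,2): turn R to N, flip to black, move to (6,2). |black|=2
Step 4: on WHITE (6,2): turn R to E, flip to black, move to (6,3). |black|=3
Step 5: on WHITE (6,3): turn R to S, flip to black, move to (7,3). |black|=4
Step 6: on BLACK (7,3): turn L to E, flip to white, move to (7,4). |black|=3
Step 7: on WHITE (7,4): turn R to S, flip to black, move to (8,4). |black|=4
Step 8: on WHITE (8,4): turn R to W, flip to black, move to (8,3). |black|=5
Step 9: on WHITE (8,3): turn R to N, flip to black, move to (7,3). |black|=6
Step 10: on WHITE (7,3): turn R to E, flip to black, move to (7,4). |black|=7
Step 11: on BLACK (7,4): turn L to N, flip to white, move to (6,4). |black|=6
Step 12: on WHITE (6,4): turn R to E, flip to black, move to (6,5). |black|=7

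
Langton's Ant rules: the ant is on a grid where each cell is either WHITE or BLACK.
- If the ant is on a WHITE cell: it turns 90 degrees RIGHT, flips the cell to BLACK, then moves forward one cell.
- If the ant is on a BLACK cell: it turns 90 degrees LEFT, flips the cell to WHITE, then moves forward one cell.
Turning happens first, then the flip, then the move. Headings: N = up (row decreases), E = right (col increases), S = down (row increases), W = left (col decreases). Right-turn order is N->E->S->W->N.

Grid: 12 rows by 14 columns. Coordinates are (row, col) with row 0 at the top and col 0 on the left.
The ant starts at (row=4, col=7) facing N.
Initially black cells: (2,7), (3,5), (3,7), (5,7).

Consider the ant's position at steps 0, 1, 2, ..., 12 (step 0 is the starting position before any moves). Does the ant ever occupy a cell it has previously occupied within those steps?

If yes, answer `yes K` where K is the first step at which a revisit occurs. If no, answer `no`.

Answer: yes 7

Derivation:
Step 1: on WHITE (4,7): turn R to E, flip to black, move to (4,8). |black|=5 — new cell
Step 2: on WHITE (4,8): turn R to S, flip to black, move to (5,8). |black|=6 — new cell
Step 3: on WHITE (5,8): turn R to W, flip to black, move to (5,7). |black|=7 — new cell
Step 4: on BLACK (5,7): turn L to S, flip to white, move to (6,7). |black|=6 — new cell
Step 5: on WHITE (6,7): turn R to W, flip to black, move to (6,6). |black|=7 — new cell
Step 6: on WHITE (6,6): turn R to N, flip to black, move to (5,6). |black|=8 — new cell
Step 7: on WHITE (5,6): turn R to E, flip to black, move to (5,7). |black|=9 — REVISIT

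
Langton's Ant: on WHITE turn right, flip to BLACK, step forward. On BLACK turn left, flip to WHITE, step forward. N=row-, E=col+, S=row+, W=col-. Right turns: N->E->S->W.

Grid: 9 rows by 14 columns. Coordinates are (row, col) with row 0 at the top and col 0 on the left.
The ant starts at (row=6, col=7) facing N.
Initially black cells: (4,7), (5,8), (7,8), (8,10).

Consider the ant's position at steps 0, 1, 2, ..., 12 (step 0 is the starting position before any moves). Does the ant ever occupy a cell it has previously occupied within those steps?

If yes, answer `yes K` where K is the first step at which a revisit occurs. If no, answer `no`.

Answer: yes 6

Derivation:
Step 1: on WHITE (6,7): turn R to E, flip to black, move to (6,8). |black|=5 — new cell
Step 2: on WHITE (6,8): turn R to S, flip to black, move to (7,8). |black|=6 — new cell
Step 3: on BLACK (7,8): turn L to E, flip to white, move to (7,9). |black|=5 — new cell
Step 4: on WHITE (7,9): turn R to S, flip to black, move to (8,9). |black|=6 — new cell
Step 5: on WHITE (8,9): turn R to W, flip to black, move to (8,8). |black|=7 — new cell
Step 6: on WHITE (8,8): turn R to N, flip to black, move to (7,8). |black|=8 — REVISIT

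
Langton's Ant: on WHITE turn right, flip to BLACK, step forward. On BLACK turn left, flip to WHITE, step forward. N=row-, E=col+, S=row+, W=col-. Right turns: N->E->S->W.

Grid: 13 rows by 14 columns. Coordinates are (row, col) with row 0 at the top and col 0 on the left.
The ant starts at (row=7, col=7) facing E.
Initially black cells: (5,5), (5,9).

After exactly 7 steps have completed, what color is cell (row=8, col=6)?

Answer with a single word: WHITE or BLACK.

Step 1: on WHITE (7,7): turn R to S, flip to black, move to (8,7). |black|=3
Step 2: on WHITE (8,7): turn R to W, flip to black, move to (8,6). |black|=4
Step 3: on WHITE (8,6): turn R to N, flip to black, move to (7,6). |black|=5
Step 4: on WHITE (7,6): turn R to E, flip to black, move to (7,7). |black|=6
Step 5: on BLACK (7,7): turn L to N, flip to white, move to (6,7). |black|=5
Step 6: on WHITE (6,7): turn R to E, flip to black, move to (6,8). |black|=6
Step 7: on WHITE (6,8): turn R to S, flip to black, move to (7,8). |black|=7

Answer: BLACK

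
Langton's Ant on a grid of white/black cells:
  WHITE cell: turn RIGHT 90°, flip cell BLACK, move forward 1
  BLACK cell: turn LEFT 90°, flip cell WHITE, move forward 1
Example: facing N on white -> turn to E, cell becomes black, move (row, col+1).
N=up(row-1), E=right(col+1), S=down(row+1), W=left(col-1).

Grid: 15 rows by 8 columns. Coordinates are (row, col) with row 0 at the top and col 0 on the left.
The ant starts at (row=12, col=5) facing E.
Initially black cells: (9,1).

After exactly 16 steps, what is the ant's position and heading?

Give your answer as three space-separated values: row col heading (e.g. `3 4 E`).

Answer: 12 5 E

Derivation:
Step 1: on WHITE (12,5): turn R to S, flip to black, move to (13,5). |black|=2
Step 2: on WHITE (13,5): turn R to W, flip to black, move to (13,4). |black|=3
Step 3: on WHITE (13,4): turn R to N, flip to black, move to (12,4). |black|=4
Step 4: on WHITE (12,4): turn R to E, flip to black, move to (12,5). |black|=5
Step 5: on BLACK (12,5): turn L to N, flip to white, move to (11,5). |black|=4
Step 6: on WHITE (11,5): turn R to E, flip to black, move to (11,6). |black|=5
Step 7: on WHITE (11,6): turn R to S, flip to black, move to (12,6). |black|=6
Step 8: on WHITE (12,6): turn R to W, flip to black, move to (12,5). |black|=7
Step 9: on WHITE (12,5): turn R to N, flip to black, move to (11,5). |black|=8
Step 10: on BLACK (11,5): turn L to W, flip to white, move to (11,4). |black|=7
Step 11: on WHITE (11,4): turn R to N, flip to black, move to (10,4). |black|=8
Step 12: on WHITE (10,4): turn R to E, flip to black, move to (10,5). |black|=9
Step 13: on WHITE (10,5): turn R to S, flip to black, move to (11,5). |black|=10
Step 14: on WHITE (11,5): turn R to W, flip to black, move to (11,4). |black|=11
Step 15: on BLACK (11,4): turn L to S, flip to white, move to (12,4). |black|=10
Step 16: on BLACK (12,4): turn L to E, flip to white, move to (12,5). |black|=9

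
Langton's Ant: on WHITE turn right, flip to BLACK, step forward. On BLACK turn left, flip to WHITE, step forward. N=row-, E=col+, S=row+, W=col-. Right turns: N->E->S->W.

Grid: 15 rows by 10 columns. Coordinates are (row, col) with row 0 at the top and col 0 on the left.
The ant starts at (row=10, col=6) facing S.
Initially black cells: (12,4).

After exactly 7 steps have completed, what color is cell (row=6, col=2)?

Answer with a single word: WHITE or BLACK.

Answer: WHITE

Derivation:
Step 1: on WHITE (10,6): turn R to W, flip to black, move to (10,5). |black|=2
Step 2: on WHITE (10,5): turn R to N, flip to black, move to (9,5). |black|=3
Step 3: on WHITE (9,5): turn R to E, flip to black, move to (9,6). |black|=4
Step 4: on WHITE (9,6): turn R to S, flip to black, move to (10,6). |black|=5
Step 5: on BLACK (10,6): turn L to E, flip to white, move to (10,7). |black|=4
Step 6: on WHITE (10,7): turn R to S, flip to black, move to (11,7). |black|=5
Step 7: on WHITE (11,7): turn R to W, flip to black, move to (11,6). |black|=6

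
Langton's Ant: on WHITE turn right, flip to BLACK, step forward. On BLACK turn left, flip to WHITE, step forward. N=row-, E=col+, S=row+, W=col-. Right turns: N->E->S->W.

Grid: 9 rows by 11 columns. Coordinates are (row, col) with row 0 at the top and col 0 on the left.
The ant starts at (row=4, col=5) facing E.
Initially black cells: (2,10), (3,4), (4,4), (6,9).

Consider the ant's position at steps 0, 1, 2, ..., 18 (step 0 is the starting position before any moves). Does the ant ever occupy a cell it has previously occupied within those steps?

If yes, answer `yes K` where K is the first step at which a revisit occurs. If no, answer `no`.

Step 1: on WHITE (4,5): turn R to S, flip to black, move to (5,5). |black|=5 — new cell
Step 2: on WHITE (5,5): turn R to W, flip to black, move to (5,4). |black|=6 — new cell
Step 3: on WHITE (5,4): turn R to N, flip to black, move to (4,4). |black|=7 — new cell
Step 4: on BLACK (4,4): turn L to W, flip to white, move to (4,3). |black|=6 — new cell
Step 5: on WHITE (4,3): turn R to N, flip to black, move to (3,3). |black|=7 — new cell
Step 6: on WHITE (3,3): turn R to E, flip to black, move to (3,4). |black|=8 — new cell
Step 7: on BLACK (3,4): turn L to N, flip to white, move to (2,4). |black|=7 — new cell
Step 8: on WHITE (2,4): turn R to E, flip to black, move to (2,5). |black|=8 — new cell
Step 9: on WHITE (2,5): turn R to S, flip to black, move to (3,5). |black|=9 — new cell
Step 10: on WHITE (3,5): turn R to W, flip to black, move to (3,4). |black|=10 — REVISIT

Answer: yes 10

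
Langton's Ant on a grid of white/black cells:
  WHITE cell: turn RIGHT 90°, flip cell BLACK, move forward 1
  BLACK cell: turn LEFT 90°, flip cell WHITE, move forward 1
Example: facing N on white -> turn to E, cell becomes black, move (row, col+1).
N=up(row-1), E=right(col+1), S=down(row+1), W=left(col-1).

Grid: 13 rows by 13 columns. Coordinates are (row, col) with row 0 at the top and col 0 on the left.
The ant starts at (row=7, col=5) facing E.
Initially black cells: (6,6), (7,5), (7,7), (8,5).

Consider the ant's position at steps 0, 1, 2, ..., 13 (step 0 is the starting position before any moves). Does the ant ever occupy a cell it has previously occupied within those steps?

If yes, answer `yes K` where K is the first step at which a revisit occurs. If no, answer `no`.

Step 1: on BLACK (7,5): turn L to N, flip to white, move to (6,5). |black|=3 — new cell
Step 2: on WHITE (6,5): turn R to E, flip to black, move to (6,6). |black|=4 — new cell
Step 3: on BLACK (6,6): turn L to N, flip to white, move to (5,6). |black|=3 — new cell
Step 4: on WHITE (5,6): turn R to E, flip to black, move to (5,7). |black|=4 — new cell
Step 5: on WHITE (5,7): turn R to S, flip to black, move to (6,7). |black|=5 — new cell
Step 6: on WHITE (6,7): turn R to W, flip to black, move to (6,6). |black|=6 — REVISIT

Answer: yes 6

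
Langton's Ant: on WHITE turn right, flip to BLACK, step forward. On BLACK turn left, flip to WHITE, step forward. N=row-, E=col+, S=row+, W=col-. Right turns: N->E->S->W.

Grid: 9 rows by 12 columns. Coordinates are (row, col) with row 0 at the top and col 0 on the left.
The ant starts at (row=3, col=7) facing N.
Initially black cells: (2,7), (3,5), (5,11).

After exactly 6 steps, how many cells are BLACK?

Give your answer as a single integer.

Answer: 7

Derivation:
Step 1: on WHITE (3,7): turn R to E, flip to black, move to (3,8). |black|=4
Step 2: on WHITE (3,8): turn R to S, flip to black, move to (4,8). |black|=5
Step 3: on WHITE (4,8): turn R to W, flip to black, move to (4,7). |black|=6
Step 4: on WHITE (4,7): turn R to N, flip to black, move to (3,7). |black|=7
Step 5: on BLACK (3,7): turn L to W, flip to white, move to (3,6). |black|=6
Step 6: on WHITE (3,6): turn R to N, flip to black, move to (2,6). |black|=7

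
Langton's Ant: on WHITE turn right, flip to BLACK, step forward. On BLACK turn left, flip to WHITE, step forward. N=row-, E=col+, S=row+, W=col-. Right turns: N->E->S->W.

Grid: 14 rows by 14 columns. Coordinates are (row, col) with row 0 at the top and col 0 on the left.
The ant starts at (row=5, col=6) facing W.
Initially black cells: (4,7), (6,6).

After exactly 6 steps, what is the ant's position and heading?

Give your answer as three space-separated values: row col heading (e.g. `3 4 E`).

Answer: 4 7 W

Derivation:
Step 1: on WHITE (5,6): turn R to N, flip to black, move to (4,6). |black|=3
Step 2: on WHITE (4,6): turn R to E, flip to black, move to (4,7). |black|=4
Step 3: on BLACK (4,7): turn L to N, flip to white, move to (3,7). |black|=3
Step 4: on WHITE (3,7): turn R to E, flip to black, move to (3,8). |black|=4
Step 5: on WHITE (3,8): turn R to S, flip to black, move to (4,8). |black|=5
Step 6: on WHITE (4,8): turn R to W, flip to black, move to (4,7). |black|=6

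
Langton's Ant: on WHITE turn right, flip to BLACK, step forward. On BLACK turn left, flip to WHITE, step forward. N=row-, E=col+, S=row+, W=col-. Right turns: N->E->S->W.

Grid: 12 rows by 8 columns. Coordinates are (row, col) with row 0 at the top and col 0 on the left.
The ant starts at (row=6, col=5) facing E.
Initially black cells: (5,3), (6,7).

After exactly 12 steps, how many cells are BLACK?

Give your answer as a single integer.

Step 1: on WHITE (6,5): turn R to S, flip to black, move to (7,5). |black|=3
Step 2: on WHITE (7,5): turn R to W, flip to black, move to (7,4). |black|=4
Step 3: on WHITE (7,4): turn R to N, flip to black, move to (6,4). |black|=5
Step 4: on WHITE (6,4): turn R to E, flip to black, move to (6,5). |black|=6
Step 5: on BLACK (6,5): turn L to N, flip to white, move to (5,5). |black|=5
Step 6: on WHITE (5,5): turn R to E, flip to black, move to (5,6). |black|=6
Step 7: on WHITE (5,6): turn R to S, flip to black, move to (6,6). |black|=7
Step 8: on WHITE (6,6): turn R to W, flip to black, move to (6,5). |black|=8
Step 9: on WHITE (6,5): turn R to N, flip to black, move to (5,5). |black|=9
Step 10: on BLACK (5,5): turn L to W, flip to white, move to (5,4). |black|=8
Step 11: on WHITE (5,4): turn R to N, flip to black, move to (4,4). |black|=9
Step 12: on WHITE (4,4): turn R to E, flip to black, move to (4,5). |black|=10

Answer: 10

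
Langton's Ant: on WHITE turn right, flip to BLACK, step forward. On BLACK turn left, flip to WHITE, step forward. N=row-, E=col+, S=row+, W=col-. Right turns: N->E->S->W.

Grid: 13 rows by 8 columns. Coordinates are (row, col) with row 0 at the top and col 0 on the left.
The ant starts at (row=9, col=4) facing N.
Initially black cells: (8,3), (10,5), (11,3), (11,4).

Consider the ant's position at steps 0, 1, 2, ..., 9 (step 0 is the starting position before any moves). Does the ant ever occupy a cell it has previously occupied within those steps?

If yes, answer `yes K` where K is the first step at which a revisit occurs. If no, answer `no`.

Step 1: on WHITE (9,4): turn R to E, flip to black, move to (9,5). |black|=5 — new cell
Step 2: on WHITE (9,5): turn R to S, flip to black, move to (10,5). |black|=6 — new cell
Step 3: on BLACK (10,5): turn L to E, flip to white, move to (10,6). |black|=5 — new cell
Step 4: on WHITE (10,6): turn R to S, flip to black, move to (11,6). |black|=6 — new cell
Step 5: on WHITE (11,6): turn R to W, flip to black, move to (11,5). |black|=7 — new cell
Step 6: on WHITE (11,5): turn R to N, flip to black, move to (10,5). |black|=8 — REVISIT

Answer: yes 6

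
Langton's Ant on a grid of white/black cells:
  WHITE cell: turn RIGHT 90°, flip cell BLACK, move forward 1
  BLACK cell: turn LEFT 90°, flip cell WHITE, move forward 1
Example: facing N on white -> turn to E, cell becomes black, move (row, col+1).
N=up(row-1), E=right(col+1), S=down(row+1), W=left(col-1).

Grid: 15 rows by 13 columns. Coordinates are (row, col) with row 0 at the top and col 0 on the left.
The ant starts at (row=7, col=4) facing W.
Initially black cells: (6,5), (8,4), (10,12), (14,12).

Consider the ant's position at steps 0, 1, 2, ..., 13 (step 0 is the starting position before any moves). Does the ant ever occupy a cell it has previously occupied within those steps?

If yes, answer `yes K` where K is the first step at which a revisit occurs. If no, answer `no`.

Answer: yes 6

Derivation:
Step 1: on WHITE (7,4): turn R to N, flip to black, move to (6,4). |black|=5 — new cell
Step 2: on WHITE (6,4): turn R to E, flip to black, move to (6,5). |black|=6 — new cell
Step 3: on BLACK (6,5): turn L to N, flip to white, move to (5,5). |black|=5 — new cell
Step 4: on WHITE (5,5): turn R to E, flip to black, move to (5,6). |black|=6 — new cell
Step 5: on WHITE (5,6): turn R to S, flip to black, move to (6,6). |black|=7 — new cell
Step 6: on WHITE (6,6): turn R to W, flip to black, move to (6,5). |black|=8 — REVISIT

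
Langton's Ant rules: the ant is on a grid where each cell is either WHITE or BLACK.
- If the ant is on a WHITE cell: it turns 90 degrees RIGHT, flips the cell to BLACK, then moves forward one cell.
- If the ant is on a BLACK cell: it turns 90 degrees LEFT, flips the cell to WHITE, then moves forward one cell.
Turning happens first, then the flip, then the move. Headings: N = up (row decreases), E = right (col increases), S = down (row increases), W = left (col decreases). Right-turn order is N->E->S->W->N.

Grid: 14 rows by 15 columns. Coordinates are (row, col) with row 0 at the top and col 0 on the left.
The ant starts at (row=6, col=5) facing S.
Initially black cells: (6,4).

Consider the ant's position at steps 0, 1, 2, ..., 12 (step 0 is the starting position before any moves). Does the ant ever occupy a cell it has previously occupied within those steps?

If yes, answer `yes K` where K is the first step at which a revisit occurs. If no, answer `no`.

Answer: yes 5

Derivation:
Step 1: on WHITE (6,5): turn R to W, flip to black, move to (6,4). |black|=2 — new cell
Step 2: on BLACK (6,4): turn L to S, flip to white, move to (7,4). |black|=1 — new cell
Step 3: on WHITE (7,4): turn R to W, flip to black, move to (7,3). |black|=2 — new cell
Step 4: on WHITE (7,3): turn R to N, flip to black, move to (6,3). |black|=3 — new cell
Step 5: on WHITE (6,3): turn R to E, flip to black, move to (6,4). |black|=4 — REVISIT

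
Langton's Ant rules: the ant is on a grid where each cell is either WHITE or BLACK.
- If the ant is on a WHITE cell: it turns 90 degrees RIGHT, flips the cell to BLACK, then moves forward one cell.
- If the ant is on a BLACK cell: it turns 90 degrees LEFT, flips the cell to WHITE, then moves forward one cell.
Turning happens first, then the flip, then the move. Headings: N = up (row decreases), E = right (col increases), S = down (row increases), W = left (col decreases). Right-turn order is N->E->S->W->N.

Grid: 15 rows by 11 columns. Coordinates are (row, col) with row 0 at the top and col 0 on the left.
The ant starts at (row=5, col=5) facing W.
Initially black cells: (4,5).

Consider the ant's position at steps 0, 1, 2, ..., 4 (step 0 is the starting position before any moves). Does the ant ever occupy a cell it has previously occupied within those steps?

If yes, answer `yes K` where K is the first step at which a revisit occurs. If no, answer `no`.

Answer: no

Derivation:
Step 1: on WHITE (5,5): turn R to N, flip to black, move to (4,5). |black|=2 — new cell
Step 2: on BLACK (4,5): turn L to W, flip to white, move to (4,4). |black|=1 — new cell
Step 3: on WHITE (4,4): turn R to N, flip to black, move to (3,4). |black|=2 — new cell
Step 4: on WHITE (3,4): turn R to E, flip to black, move to (3,5). |black|=3 — new cell
No revisit within 4 steps.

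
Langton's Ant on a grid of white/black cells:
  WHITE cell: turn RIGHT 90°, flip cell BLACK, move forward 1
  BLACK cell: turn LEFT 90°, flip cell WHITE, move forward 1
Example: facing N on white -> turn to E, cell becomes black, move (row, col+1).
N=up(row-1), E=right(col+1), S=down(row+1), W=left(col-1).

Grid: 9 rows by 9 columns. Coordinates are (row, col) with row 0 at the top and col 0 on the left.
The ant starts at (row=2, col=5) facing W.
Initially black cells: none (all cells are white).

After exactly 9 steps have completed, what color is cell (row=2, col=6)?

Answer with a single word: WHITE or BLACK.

Step 1: on WHITE (2,5): turn R to N, flip to black, move to (1,5). |black|=1
Step 2: on WHITE (1,5): turn R to E, flip to black, move to (1,6). |black|=2
Step 3: on WHITE (1,6): turn R to S, flip to black, move to (2,6). |black|=3
Step 4: on WHITE (2,6): turn R to W, flip to black, move to (2,5). |black|=4
Step 5: on BLACK (2,5): turn L to S, flip to white, move to (3,5). |black|=3
Step 6: on WHITE (3,5): turn R to W, flip to black, move to (3,4). |black|=4
Step 7: on WHITE (3,4): turn R to N, flip to black, move to (2,4). |black|=5
Step 8: on WHITE (2,4): turn R to E, flip to black, move to (2,5). |black|=6
Step 9: on WHITE (2,5): turn R to S, flip to black, move to (3,5). |black|=7

Answer: BLACK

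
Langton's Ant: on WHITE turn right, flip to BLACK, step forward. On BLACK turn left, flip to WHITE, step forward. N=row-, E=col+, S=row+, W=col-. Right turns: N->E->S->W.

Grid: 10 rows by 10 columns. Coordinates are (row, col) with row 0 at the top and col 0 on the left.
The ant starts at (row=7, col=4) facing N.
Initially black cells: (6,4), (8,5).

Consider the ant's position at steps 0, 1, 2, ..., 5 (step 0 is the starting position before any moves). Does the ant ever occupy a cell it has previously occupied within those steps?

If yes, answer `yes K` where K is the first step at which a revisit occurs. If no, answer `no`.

Step 1: on WHITE (7,4): turn R to E, flip to black, move to (7,5). |black|=3 — new cell
Step 2: on WHITE (7,5): turn R to S, flip to black, move to (8,5). |black|=4 — new cell
Step 3: on BLACK (8,5): turn L to E, flip to white, move to (8,6). |black|=3 — new cell
Step 4: on WHITE (8,6): turn R to S, flip to black, move to (9,6). |black|=4 — new cell
Step 5: on WHITE (9,6): turn R to W, flip to black, move to (9,5). |black|=5 — new cell
No revisit within 5 steps.

Answer: no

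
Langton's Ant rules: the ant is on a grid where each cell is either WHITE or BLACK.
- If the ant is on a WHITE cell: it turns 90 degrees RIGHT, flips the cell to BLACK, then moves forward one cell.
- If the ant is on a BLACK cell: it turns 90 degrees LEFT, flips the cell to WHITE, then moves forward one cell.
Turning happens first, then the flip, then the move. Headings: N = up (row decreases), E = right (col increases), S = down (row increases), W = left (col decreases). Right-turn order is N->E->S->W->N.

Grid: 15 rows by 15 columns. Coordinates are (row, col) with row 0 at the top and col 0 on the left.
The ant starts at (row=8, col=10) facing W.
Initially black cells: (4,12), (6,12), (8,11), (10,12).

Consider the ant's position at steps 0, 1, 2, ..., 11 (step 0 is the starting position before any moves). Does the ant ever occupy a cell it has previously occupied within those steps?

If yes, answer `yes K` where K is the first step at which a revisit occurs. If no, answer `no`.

Step 1: on WHITE (8,10): turn R to N, flip to black, move to (7,10). |black|=5 — new cell
Step 2: on WHITE (7,10): turn R to E, flip to black, move to (7,11). |black|=6 — new cell
Step 3: on WHITE (7,11): turn R to S, flip to black, move to (8,11). |black|=7 — new cell
Step 4: on BLACK (8,11): turn L to E, flip to white, move to (8,12). |black|=6 — new cell
Step 5: on WHITE (8,12): turn R to S, flip to black, move to (9,12). |black|=7 — new cell
Step 6: on WHITE (9,12): turn R to W, flip to black, move to (9,11). |black|=8 — new cell
Step 7: on WHITE (9,11): turn R to N, flip to black, move to (8,11). |black|=9 — REVISIT

Answer: yes 7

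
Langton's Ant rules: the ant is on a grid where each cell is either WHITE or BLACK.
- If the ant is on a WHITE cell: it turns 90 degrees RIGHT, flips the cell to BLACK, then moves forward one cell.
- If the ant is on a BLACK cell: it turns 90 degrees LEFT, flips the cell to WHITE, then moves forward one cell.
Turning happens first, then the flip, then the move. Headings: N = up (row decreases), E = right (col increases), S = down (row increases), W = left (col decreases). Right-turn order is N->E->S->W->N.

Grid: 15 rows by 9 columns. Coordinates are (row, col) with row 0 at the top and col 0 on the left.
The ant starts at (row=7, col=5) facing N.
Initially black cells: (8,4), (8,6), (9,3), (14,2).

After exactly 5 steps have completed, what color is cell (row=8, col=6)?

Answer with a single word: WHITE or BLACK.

Step 1: on WHITE (7,5): turn R to E, flip to black, move to (7,6). |black|=5
Step 2: on WHITE (7,6): turn R to S, flip to black, move to (8,6). |black|=6
Step 3: on BLACK (8,6): turn L to E, flip to white, move to (8,7). |black|=5
Step 4: on WHITE (8,7): turn R to S, flip to black, move to (9,7). |black|=6
Step 5: on WHITE (9,7): turn R to W, flip to black, move to (9,6). |black|=7

Answer: WHITE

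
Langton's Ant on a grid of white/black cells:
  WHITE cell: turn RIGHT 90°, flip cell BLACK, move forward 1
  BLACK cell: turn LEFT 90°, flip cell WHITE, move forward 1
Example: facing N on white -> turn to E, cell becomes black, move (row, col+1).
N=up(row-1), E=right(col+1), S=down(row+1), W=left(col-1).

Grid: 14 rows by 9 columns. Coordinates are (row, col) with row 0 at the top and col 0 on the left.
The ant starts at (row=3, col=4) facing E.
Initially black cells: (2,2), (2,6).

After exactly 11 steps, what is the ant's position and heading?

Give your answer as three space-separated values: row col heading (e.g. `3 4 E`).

Answer: 1 3 N

Derivation:
Step 1: on WHITE (3,4): turn R to S, flip to black, move to (4,4). |black|=3
Step 2: on WHITE (4,4): turn R to W, flip to black, move to (4,3). |black|=4
Step 3: on WHITE (4,3): turn R to N, flip to black, move to (3,3). |black|=5
Step 4: on WHITE (3,3): turn R to E, flip to black, move to (3,4). |black|=6
Step 5: on BLACK (3,4): turn L to N, flip to white, move to (2,4). |black|=5
Step 6: on WHITE (2,4): turn R to E, flip to black, move to (2,5). |black|=6
Step 7: on WHITE (2,5): turn R to S, flip to black, move to (3,5). |black|=7
Step 8: on WHITE (3,5): turn R to W, flip to black, move to (3,4). |black|=8
Step 9: on WHITE (3,4): turn R to N, flip to black, move to (2,4). |black|=9
Step 10: on BLACK (2,4): turn L to W, flip to white, move to (2,3). |black|=8
Step 11: on WHITE (2,3): turn R to N, flip to black, move to (1,3). |black|=9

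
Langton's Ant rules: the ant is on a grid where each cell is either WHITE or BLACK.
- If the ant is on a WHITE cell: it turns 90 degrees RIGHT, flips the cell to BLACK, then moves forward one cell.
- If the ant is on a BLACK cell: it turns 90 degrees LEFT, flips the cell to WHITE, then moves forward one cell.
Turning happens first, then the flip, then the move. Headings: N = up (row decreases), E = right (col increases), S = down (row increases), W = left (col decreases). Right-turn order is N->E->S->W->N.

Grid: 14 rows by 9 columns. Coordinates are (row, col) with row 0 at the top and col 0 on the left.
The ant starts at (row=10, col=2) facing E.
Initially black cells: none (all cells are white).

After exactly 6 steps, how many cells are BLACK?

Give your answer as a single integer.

Step 1: on WHITE (10,2): turn R to S, flip to black, move to (11,2). |black|=1
Step 2: on WHITE (11,2): turn R to W, flip to black, move to (11,1). |black|=2
Step 3: on WHITE (11,1): turn R to N, flip to black, move to (10,1). |black|=3
Step 4: on WHITE (10,1): turn R to E, flip to black, move to (10,2). |black|=4
Step 5: on BLACK (10,2): turn L to N, flip to white, move to (9,2). |black|=3
Step 6: on WHITE (9,2): turn R to E, flip to black, move to (9,3). |black|=4

Answer: 4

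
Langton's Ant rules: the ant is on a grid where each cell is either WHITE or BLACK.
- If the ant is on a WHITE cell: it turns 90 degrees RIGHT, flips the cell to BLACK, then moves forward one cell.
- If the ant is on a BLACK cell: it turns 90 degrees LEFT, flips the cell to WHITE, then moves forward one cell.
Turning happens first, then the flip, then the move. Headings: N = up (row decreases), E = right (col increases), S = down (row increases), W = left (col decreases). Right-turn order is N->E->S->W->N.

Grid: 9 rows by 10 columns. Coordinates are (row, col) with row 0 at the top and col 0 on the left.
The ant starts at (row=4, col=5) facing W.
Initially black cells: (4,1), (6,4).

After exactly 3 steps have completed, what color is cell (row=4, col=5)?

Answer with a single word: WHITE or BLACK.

Step 1: on WHITE (4,5): turn R to N, flip to black, move to (3,5). |black|=3
Step 2: on WHITE (3,5): turn R to E, flip to black, move to (3,6). |black|=4
Step 3: on WHITE (3,6): turn R to S, flip to black, move to (4,6). |black|=5

Answer: BLACK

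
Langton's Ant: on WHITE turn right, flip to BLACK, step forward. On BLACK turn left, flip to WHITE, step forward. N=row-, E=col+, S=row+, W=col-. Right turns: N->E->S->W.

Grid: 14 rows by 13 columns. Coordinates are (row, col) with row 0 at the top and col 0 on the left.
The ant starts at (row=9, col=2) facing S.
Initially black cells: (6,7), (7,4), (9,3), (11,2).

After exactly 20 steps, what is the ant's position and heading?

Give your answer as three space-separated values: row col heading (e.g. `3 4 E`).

Step 1: on WHITE (9,2): turn R to W, flip to black, move to (9,1). |black|=5
Step 2: on WHITE (9,1): turn R to N, flip to black, move to (8,1). |black|=6
Step 3: on WHITE (8,1): turn R to E, flip to black, move to (8,2). |black|=7
Step 4: on WHITE (8,2): turn R to S, flip to black, move to (9,2). |black|=8
Step 5: on BLACK (9,2): turn L to E, flip to white, move to (9,3). |black|=7
Step 6: on BLACK (9,3): turn L to N, flip to white, move to (8,3). |black|=6
Step 7: on WHITE (8,3): turn R to E, flip to black, move to (8,4). |black|=7
Step 8: on WHITE (8,4): turn R to S, flip to black, move to (9,4). |black|=8
Step 9: on WHITE (9,4): turn R to W, flip to black, move to (9,3). |black|=9
Step 10: on WHITE (9,3): turn R to N, flip to black, move to (8,3). |black|=10
Step 11: on BLACK (8,3): turn L to W, flip to white, move to (8,2). |black|=9
Step 12: on BLACK (8,2): turn L to S, flip to white, move to (9,2). |black|=8
Step 13: on WHITE (9,2): turn R to W, flip to black, move to (9,1). |black|=9
Step 14: on BLACK (9,1): turn L to S, flip to white, move to (10,1). |black|=8
Step 15: on WHITE (10,1): turn R to W, flip to black, move to (10,0). |black|=9
Step 16: on WHITE (10,0): turn R to N, flip to black, move to (9,0). |black|=10
Step 17: on WHITE (9,0): turn R to E, flip to black, move to (9,1). |black|=11
Step 18: on WHITE (9,1): turn R to S, flip to black, move to (10,1). |black|=12
Step 19: on BLACK (10,1): turn L to E, flip to white, move to (10,2). |black|=11
Step 20: on WHITE (10,2): turn R to S, flip to black, move to (11,2). |black|=12

Answer: 11 2 S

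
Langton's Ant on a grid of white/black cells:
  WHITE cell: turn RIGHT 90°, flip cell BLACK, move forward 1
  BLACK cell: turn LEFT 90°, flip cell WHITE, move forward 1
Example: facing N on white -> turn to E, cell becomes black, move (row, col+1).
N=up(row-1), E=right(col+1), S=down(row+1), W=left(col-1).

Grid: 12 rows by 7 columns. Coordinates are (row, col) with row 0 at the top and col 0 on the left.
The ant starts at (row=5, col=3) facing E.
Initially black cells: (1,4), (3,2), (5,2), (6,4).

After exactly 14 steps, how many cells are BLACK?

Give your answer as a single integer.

Answer: 12

Derivation:
Step 1: on WHITE (5,3): turn R to S, flip to black, move to (6,3). |black|=5
Step 2: on WHITE (6,3): turn R to W, flip to black, move to (6,2). |black|=6
Step 3: on WHITE (6,2): turn R to N, flip to black, move to (5,2). |black|=7
Step 4: on BLACK (5,2): turn L to W, flip to white, move to (5,1). |black|=6
Step 5: on WHITE (5,1): turn R to N, flip to black, move to (4,1). |black|=7
Step 6: on WHITE (4,1): turn R to E, flip to black, move to (4,2). |black|=8
Step 7: on WHITE (4,2): turn R to S, flip to black, move to (5,2). |black|=9
Step 8: on WHITE (5,2): turn R to W, flip to black, move to (5,1). |black|=10
Step 9: on BLACK (5,1): turn L to S, flip to white, move to (6,1). |black|=9
Step 10: on WHITE (6,1): turn R to W, flip to black, move to (6,0). |black|=10
Step 11: on WHITE (6,0): turn R to N, flip to black, move to (5,0). |black|=11
Step 12: on WHITE (5,0): turn R to E, flip to black, move to (5,1). |black|=12
Step 13: on WHITE (5,1): turn R to S, flip to black, move to (6,1). |black|=13
Step 14: on BLACK (6,1): turn L to E, flip to white, move to (6,2). |black|=12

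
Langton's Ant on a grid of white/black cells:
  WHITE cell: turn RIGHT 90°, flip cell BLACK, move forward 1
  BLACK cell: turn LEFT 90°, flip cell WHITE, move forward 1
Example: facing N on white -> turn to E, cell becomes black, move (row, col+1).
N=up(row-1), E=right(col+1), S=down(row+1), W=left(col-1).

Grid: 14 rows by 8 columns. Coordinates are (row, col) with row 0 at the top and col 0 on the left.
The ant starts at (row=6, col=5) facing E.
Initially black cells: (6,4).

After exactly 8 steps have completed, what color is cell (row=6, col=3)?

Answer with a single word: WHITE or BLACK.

Answer: BLACK

Derivation:
Step 1: on WHITE (6,5): turn R to S, flip to black, move to (7,5). |black|=2
Step 2: on WHITE (7,5): turn R to W, flip to black, move to (7,4). |black|=3
Step 3: on WHITE (7,4): turn R to N, flip to black, move to (6,4). |black|=4
Step 4: on BLACK (6,4): turn L to W, flip to white, move to (6,3). |black|=3
Step 5: on WHITE (6,3): turn R to N, flip to black, move to (5,3). |black|=4
Step 6: on WHITE (5,3): turn R to E, flip to black, move to (5,4). |black|=5
Step 7: on WHITE (5,4): turn R to S, flip to black, move to (6,4). |black|=6
Step 8: on WHITE (6,4): turn R to W, flip to black, move to (6,3). |black|=7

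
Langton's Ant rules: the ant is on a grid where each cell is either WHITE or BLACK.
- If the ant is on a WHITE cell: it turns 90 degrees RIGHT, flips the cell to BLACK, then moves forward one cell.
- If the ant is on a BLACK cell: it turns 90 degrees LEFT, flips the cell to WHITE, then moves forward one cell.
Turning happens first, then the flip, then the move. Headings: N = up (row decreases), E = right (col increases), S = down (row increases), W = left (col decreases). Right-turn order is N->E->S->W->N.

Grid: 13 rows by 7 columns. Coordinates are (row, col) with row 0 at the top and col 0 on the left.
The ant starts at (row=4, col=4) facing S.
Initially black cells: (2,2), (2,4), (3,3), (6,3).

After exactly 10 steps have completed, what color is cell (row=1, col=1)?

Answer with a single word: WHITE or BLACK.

Step 1: on WHITE (4,4): turn R to W, flip to black, move to (4,3). |black|=5
Step 2: on WHITE (4,3): turn R to N, flip to black, move to (3,3). |black|=6
Step 3: on BLACK (3,3): turn L to W, flip to white, move to (3,2). |black|=5
Step 4: on WHITE (3,2): turn R to N, flip to black, move to (2,2). |black|=6
Step 5: on BLACK (2,2): turn L to W, flip to white, move to (2,1). |black|=5
Step 6: on WHITE (2,1): turn R to N, flip to black, move to (1,1). |black|=6
Step 7: on WHITE (1,1): turn R to E, flip to black, move to (1,2). |black|=7
Step 8: on WHITE (1,2): turn R to S, flip to black, move to (2,2). |black|=8
Step 9: on WHITE (2,2): turn R to W, flip to black, move to (2,1). |black|=9
Step 10: on BLACK (2,1): turn L to S, flip to white, move to (3,1). |black|=8

Answer: BLACK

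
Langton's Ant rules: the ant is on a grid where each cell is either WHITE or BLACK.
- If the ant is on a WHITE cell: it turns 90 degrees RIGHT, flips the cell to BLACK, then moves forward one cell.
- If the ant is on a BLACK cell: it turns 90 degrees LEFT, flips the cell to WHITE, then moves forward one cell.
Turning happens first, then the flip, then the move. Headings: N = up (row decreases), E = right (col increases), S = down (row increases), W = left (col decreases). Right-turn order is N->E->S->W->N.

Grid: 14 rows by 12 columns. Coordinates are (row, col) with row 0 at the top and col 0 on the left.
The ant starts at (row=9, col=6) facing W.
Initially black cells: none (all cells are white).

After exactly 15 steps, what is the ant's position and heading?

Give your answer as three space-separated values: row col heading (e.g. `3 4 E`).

Step 1: on WHITE (9,6): turn R to N, flip to black, move to (8,6). |black|=1
Step 2: on WHITE (8,6): turn R to E, flip to black, move to (8,7). |black|=2
Step 3: on WHITE (8,7): turn R to S, flip to black, move to (9,7). |black|=3
Step 4: on WHITE (9,7): turn R to W, flip to black, move to (9,6). |black|=4
Step 5: on BLACK (9,6): turn L to S, flip to white, move to (10,6). |black|=3
Step 6: on WHITE (10,6): turn R to W, flip to black, move to (10,5). |black|=4
Step 7: on WHITE (10,5): turn R to N, flip to black, move to (9,5). |black|=5
Step 8: on WHITE (9,5): turn R to E, flip to black, move to (9,6). |black|=6
Step 9: on WHITE (9,6): turn R to S, flip to black, move to (10,6). |black|=7
Step 10: on BLACK (10,6): turn L to E, flip to white, move to (10,7). |black|=6
Step 11: on WHITE (10,7): turn R to S, flip to black, move to (11,7). |black|=7
Step 12: on WHITE (11,7): turn R to W, flip to black, move to (11,6). |black|=8
Step 13: on WHITE (11,6): turn R to N, flip to black, move to (10,6). |black|=9
Step 14: on WHITE (10,6): turn R to E, flip to black, move to (10,7). |black|=10
Step 15: on BLACK (10,7): turn L to N, flip to white, move to (9,7). |black|=9

Answer: 9 7 N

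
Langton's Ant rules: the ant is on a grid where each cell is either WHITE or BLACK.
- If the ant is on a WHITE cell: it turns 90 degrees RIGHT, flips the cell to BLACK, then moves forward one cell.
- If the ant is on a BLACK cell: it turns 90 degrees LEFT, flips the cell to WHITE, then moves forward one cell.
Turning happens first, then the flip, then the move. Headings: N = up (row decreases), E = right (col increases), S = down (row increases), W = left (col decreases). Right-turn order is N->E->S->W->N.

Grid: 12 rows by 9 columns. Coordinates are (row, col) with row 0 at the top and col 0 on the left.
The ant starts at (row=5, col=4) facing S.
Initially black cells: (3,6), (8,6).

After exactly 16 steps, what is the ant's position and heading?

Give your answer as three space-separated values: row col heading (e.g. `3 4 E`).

Answer: 5 4 S

Derivation:
Step 1: on WHITE (5,4): turn R to W, flip to black, move to (5,3). |black|=3
Step 2: on WHITE (5,3): turn R to N, flip to black, move to (4,3). |black|=4
Step 3: on WHITE (4,3): turn R to E, flip to black, move to (4,4). |black|=5
Step 4: on WHITE (4,4): turn R to S, flip to black, move to (5,4). |black|=6
Step 5: on BLACK (5,4): turn L to E, flip to white, move to (5,5). |black|=5
Step 6: on WHITE (5,5): turn R to S, flip to black, move to (6,5). |black|=6
Step 7: on WHITE (6,5): turn R to W, flip to black, move to (6,4). |black|=7
Step 8: on WHITE (6,4): turn R to N, flip to black, move to (5,4). |black|=8
Step 9: on WHITE (5,4): turn R to E, flip to black, move to (5,5). |black|=9
Step 10: on BLACK (5,5): turn L to N, flip to white, move to (4,5). |black|=8
Step 11: on WHITE (4,5): turn R to E, flip to black, move to (4,6). |black|=9
Step 12: on WHITE (4,6): turn R to S, flip to black, move to (5,6). |black|=10
Step 13: on WHITE (5,6): turn R to W, flip to black, move to (5,5). |black|=11
Step 14: on WHITE (5,5): turn R to N, flip to black, move to (4,5). |black|=12
Step 15: on BLACK (4,5): turn L to W, flip to white, move to (4,4). |black|=11
Step 16: on BLACK (4,4): turn L to S, flip to white, move to (5,4). |black|=10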